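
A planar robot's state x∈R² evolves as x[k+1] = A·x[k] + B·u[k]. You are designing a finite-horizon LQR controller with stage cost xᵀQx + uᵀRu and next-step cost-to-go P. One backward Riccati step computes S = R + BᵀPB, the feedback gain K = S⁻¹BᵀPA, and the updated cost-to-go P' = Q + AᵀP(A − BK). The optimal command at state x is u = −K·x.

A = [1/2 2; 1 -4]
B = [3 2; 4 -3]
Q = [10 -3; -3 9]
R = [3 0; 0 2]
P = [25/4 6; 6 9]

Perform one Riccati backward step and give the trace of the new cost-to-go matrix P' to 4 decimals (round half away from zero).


BᵀP = [42.7500 54.0000; -5.5000 -15.0000]
S = R + BᵀPB = [3 0; 0 2] + [344.2500 -76.5000; -76.5000 34.0000] = [347.2500 -76.5000; -76.5000 36.0000]
BᵀPA = [75.3750 -130.5000; -17.7500 49.0000]
K = S⁻¹·BᵀPA = [0.2039 -0.1428; -0.0598 1.0576]
A−BK = [0.0079 0.3131; 0.0051 -0.2558]
AᵀP(A−BK) = [0.1330 -0.2126; -0.2126 2.5390]
P' = Q + AᵀP(A−BK) = [10.1330 -3.2126; -3.2126 11.5390]
tr(P') = 21.6719

21.6719


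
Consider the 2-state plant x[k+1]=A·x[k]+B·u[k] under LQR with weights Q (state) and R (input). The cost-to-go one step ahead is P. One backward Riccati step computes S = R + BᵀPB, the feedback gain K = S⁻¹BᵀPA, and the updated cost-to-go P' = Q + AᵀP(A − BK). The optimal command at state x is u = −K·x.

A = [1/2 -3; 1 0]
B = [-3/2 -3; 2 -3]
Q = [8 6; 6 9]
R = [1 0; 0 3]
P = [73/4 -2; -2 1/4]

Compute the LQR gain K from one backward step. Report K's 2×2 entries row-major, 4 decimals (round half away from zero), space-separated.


-0.0774 0.9380 -0.0947 0.5079

BᵀP = [-31.3750 3.5000; -48.7500 5.2500]
S = R + BᵀPB = [1 0; 0 3] + [54.0625 83.6250; 83.6250 130.5000] = [55.0625 83.6250; 83.6250 133.5000]
BᵀPA = [-12.1875 94.1250; -19.1250 146.2500]
K = S⁻¹·BᵀPA = [-0.0774 0.9380; -0.0947 0.5079]
A−BK = [0.0996 -0.0692; 0.8707 -0.3522]
AᵀP(A−BK) = [0.0566 -0.2288; -0.2288 1.6747]
P' = Q + AᵀP(A−BK) = [8.0566 5.7712; 5.7712 10.6747]
tr(P') = 18.7314


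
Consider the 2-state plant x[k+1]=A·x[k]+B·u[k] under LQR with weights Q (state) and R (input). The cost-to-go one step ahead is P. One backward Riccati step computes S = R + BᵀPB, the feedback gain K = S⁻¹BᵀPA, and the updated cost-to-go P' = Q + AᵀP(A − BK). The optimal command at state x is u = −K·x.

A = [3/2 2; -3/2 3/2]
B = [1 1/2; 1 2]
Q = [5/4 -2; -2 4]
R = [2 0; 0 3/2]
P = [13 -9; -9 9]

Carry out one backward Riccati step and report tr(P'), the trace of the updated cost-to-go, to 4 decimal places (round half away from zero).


BᵀP = [4.0000 0.0000; -11.5000 13.5000]
S = R + BᵀPB = [2 0; 0 3/2] + [4.0000 2.0000; 2.0000 21.2500] = [6.0000 2.0000; 2.0000 22.7500]
BᵀPA = [6.0000 8.0000; -37.5000 -2.7500]
K = S⁻¹·BᵀPA = [1.5962 1.4151; -1.7887 -0.2453]
A−BK = [0.7981 0.7075; 0.4811 0.5755]
AᵀP(A−BK) = [13.3472 7.8113; 7.8113 6.2547]
P' = Q + AᵀP(A−BK) = [14.5972 5.8113; 5.8113 10.2547]
tr(P') = 24.8519

24.8519


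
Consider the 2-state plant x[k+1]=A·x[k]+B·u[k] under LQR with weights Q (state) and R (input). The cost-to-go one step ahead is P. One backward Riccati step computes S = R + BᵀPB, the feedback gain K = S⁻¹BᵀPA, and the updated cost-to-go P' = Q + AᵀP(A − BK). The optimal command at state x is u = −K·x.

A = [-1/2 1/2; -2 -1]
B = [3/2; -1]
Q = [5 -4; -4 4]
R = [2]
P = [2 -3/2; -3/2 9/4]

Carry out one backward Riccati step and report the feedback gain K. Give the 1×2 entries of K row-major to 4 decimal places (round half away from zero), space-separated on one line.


0.5094 0.5094

BᵀP = [4.5000 -4.5000]
S = R + BᵀPB = [2] + [11.2500] = [13.2500]
BᵀPA = [6.7500 6.7500]
K = S⁻¹·BᵀPA = [0.5094 0.5094]
A−BK = [-1.2642 -0.2642; -1.4906 -0.4906]
AᵀP(A−BK) = [3.0613 1.3113; 1.3113 0.8113]
P' = Q + AᵀP(A−BK) = [8.0613 -2.6887; -2.6887 4.8113]
tr(P') = 12.8726


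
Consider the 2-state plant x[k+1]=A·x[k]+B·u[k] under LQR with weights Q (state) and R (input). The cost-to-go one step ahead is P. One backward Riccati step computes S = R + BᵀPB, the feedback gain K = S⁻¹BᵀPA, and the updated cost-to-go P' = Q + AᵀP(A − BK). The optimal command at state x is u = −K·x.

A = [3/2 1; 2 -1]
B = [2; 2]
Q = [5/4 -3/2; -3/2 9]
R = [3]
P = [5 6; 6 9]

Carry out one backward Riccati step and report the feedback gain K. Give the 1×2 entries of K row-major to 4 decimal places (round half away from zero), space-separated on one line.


0.8692 -0.0748

BᵀP = [22.0000 30.0000]
S = R + BᵀPB = [3] + [104.0000] = [107.0000]
BᵀPA = [93.0000 -8.0000]
K = S⁻¹·BᵀPA = [0.8692 -0.0748]
A−BK = [-0.2383 1.1495; 0.2617 -0.8505]
AᵀP(A−BK) = [2.4182 -0.5467; -0.5467 1.4019]
P' = Q + AᵀP(A−BK) = [3.6682 -2.0467; -2.0467 10.4019]
tr(P') = 14.0701


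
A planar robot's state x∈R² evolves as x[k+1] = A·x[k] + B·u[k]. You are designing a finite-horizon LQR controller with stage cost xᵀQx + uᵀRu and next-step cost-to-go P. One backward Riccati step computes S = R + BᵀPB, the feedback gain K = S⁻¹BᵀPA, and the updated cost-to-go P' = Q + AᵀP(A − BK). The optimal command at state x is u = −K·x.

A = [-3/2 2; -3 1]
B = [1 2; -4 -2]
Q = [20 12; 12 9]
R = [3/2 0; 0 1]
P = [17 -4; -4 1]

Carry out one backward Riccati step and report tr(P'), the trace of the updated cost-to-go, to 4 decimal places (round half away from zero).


BᵀP = [33.0000 -8.0000; 42.0000 -10.0000]
S = R + BᵀPB = [3/2 0; 0 1] + [65.0000 82.0000; 82.0000 104.0000] = [66.5000 82.0000; 82.0000 105.0000]
BᵀPA = [-25.5000 58.0000; -33.0000 74.0000]
K = S⁻¹·BᵀPA = [0.1103 0.0851; -0.4004 0.6383]
A−BK = [-0.8095 0.6383; -3.3598 2.6170]
AᵀP(A−BK) = [0.8486 -0.7660; -0.7660 0.8298]
P' = Q + AᵀP(A−BK) = [20.8486 11.2340; 11.2340 9.8298]
tr(P') = 30.6784

30.6784


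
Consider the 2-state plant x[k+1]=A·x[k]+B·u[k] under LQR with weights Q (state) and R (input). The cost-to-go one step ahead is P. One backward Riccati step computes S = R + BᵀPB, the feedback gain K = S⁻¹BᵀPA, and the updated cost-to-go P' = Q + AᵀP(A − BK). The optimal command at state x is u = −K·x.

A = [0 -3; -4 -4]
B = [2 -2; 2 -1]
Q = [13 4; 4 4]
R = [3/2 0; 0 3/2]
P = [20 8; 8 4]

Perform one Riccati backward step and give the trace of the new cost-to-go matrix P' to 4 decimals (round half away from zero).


27.1884

BᵀP = [56.0000 24.0000; -48.0000 -20.0000]
S = R + BᵀPB = [3/2 0; 0 3/2] + [160.0000 -136.0000; -136.0000 116.0000] = [161.5000 -136.0000; -136.0000 117.5000]
BᵀPA = [-96.0000 -264.0000; 80.0000 224.0000]
K = S⁻¹·BᵀPA = [-0.8329 -1.1577; -0.2832 0.5664]
A−BK = [1.0994 0.4482; -2.6174 -1.1182]
AᵀP(A−BK) = [6.6965 3.5482; 3.5482 3.4919]
P' = Q + AᵀP(A−BK) = [19.6965 7.5482; 7.5482 7.4919]
tr(P') = 27.1884


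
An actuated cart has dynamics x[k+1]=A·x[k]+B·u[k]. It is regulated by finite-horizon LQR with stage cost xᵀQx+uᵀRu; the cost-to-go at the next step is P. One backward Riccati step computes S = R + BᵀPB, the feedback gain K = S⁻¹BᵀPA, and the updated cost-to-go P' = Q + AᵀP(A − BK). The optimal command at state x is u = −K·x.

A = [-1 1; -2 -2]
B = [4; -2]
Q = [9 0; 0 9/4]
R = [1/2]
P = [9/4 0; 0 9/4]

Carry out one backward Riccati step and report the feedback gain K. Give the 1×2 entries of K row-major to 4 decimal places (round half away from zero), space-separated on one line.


BᵀP = [9.0000 -4.5000]
S = R + BᵀPB = [1/2] + [45.0000] = [45.5000]
BᵀPA = [0.0000 18.0000]
K = S⁻¹·BᵀPA = [0.0000 0.3956]
A−BK = [-1.0000 -0.5824; -2.0000 -1.2088]
AᵀP(A−BK) = [11.2500 6.7500; 6.7500 4.1291]
P' = Q + AᵀP(A−BK) = [20.2500 6.7500; 6.7500 6.3791]
tr(P') = 26.6291

0.0000 0.3956


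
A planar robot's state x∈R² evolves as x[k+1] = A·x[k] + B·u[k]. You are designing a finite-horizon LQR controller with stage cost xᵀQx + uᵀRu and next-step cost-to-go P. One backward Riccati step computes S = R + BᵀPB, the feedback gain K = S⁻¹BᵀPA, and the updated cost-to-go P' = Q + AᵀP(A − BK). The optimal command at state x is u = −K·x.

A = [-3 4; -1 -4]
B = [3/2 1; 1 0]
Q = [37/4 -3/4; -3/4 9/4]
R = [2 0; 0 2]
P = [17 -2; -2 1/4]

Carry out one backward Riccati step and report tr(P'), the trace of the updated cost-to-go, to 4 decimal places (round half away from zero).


30.7215

BᵀP = [23.5000 -2.7500; 17.0000 -2.0000]
S = R + BᵀPB = [2 0; 0 2] + [32.5000 23.5000; 23.5000 17.0000] = [34.5000 23.5000; 23.5000 19.0000]
BᵀPA = [-67.7500 105.0000; -49.0000 76.0000]
K = S⁻¹·BᵀPA = [-1.3148 2.0242; -0.9528 1.4964]
A−BK = [-0.0751 -0.5327; 0.3148 -6.0242]
AᵀP(A−BK) = [5.4879 -8.5375; -8.5375 13.7337]
P' = Q + AᵀP(A−BK) = [14.7379 -9.2875; -9.2875 15.9837]
tr(P') = 30.7215


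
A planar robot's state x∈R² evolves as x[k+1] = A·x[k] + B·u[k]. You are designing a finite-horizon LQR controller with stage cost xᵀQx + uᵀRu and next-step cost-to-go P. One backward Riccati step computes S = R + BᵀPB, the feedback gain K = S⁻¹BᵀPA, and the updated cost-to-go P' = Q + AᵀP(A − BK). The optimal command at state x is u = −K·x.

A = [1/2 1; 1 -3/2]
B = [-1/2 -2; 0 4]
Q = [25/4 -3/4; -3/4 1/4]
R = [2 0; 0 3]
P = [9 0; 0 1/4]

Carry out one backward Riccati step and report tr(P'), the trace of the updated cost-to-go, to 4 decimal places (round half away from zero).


8.0170

BᵀP = [-4.5000 0.0000; -18.0000 1.0000]
S = R + BᵀPB = [2 0; 0 3] + [2.2500 9.0000; 9.0000 40.0000] = [4.2500 9.0000; 9.0000 43.0000]
BᵀPA = [-2.2500 -4.5000; -8.0000 -19.5000]
K = S⁻¹·BᵀPA = [-0.2432 -0.1769; -0.1351 -0.4165]
A−BK = [0.1081 0.0786; 1.5405 0.1658]
AᵀP(A−BK) = [0.8716 0.3953; 0.3953 0.6454]
P' = Q + AᵀP(A−BK) = [7.1216 -0.3547; -0.3547 0.8954]
tr(P') = 8.0170


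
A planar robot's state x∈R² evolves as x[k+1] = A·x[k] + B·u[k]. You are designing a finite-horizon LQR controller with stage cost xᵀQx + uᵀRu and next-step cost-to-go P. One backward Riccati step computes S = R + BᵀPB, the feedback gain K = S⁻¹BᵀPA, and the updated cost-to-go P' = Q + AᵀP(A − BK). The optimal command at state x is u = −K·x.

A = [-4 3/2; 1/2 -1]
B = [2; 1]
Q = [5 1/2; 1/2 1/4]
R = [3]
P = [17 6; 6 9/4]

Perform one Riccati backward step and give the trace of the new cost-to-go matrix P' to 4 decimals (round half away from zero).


14.4737

BᵀP = [40.0000 14.2500]
S = R + BᵀPB = [3] + [94.2500] = [97.2500]
BᵀPA = [-152.8750 45.7500]
K = S⁻¹·BᵀPA = [-1.5720 0.4704]
A−BK = [-0.8560 0.5591; 2.0720 -1.4704]
AᵀP(A−BK) = [8.2461 -2.7069; -2.7069 0.9775]
P' = Q + AᵀP(A−BK) = [13.2461 -2.2069; -2.2069 1.2275]
tr(P') = 14.4737


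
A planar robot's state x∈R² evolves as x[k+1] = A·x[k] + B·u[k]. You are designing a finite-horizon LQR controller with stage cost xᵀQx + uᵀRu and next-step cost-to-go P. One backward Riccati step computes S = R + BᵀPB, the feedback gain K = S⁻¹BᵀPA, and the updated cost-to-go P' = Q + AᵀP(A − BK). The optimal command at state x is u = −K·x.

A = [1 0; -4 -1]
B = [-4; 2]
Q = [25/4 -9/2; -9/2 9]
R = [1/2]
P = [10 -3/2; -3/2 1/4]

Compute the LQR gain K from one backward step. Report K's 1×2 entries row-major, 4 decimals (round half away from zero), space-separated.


-0.3720 -0.0350

BᵀP = [-43.0000 6.5000]
S = R + BᵀPB = [1/2] + [185.0000] = [185.5000]
BᵀPA = [-69.0000 -6.5000]
K = S⁻¹·BᵀPA = [-0.3720 -0.0350]
A−BK = [-0.4879 -0.1402; -3.2561 -0.9299]
AᵀP(A−BK) = [0.3342 0.0822; 0.0822 0.0222]
P' = Q + AᵀP(A−BK) = [6.5842 -4.4178; -4.4178 9.0222]
tr(P') = 15.6065


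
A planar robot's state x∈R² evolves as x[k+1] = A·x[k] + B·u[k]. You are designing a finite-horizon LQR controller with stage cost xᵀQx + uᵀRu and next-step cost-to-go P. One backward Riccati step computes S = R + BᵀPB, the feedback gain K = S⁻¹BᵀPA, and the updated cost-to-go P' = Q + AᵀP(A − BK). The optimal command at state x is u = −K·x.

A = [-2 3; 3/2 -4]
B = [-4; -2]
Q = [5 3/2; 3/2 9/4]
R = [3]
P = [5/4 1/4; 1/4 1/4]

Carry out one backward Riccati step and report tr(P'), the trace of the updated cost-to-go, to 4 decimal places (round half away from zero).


13.8906

BᵀP = [-5.5000 -1.5000]
S = R + BᵀPB = [3] + [25.0000] = [28.0000]
BᵀPA = [8.7500 -10.5000]
K = S⁻¹·BᵀPA = [0.3125 -0.3750]
A−BK = [-0.7500 1.5000; 2.1250 -4.7500]
AᵀP(A−BK) = [1.3281 -2.5938; -2.5938 5.3125]
P' = Q + AᵀP(A−BK) = [6.3281 -1.0938; -1.0938 7.5625]
tr(P') = 13.8906


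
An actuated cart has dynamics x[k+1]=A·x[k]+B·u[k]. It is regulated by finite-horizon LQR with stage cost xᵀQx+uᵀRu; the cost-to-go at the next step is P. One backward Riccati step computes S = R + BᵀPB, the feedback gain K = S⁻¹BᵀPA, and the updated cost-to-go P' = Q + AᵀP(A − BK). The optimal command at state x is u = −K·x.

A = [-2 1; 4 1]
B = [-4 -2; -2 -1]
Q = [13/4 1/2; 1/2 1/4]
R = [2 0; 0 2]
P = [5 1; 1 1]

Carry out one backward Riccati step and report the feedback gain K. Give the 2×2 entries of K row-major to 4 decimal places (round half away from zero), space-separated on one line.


BᵀP = [-22.0000 -6.0000; -11.0000 -3.0000]
S = R + BᵀPB = [2 0; 0 2] + [100.0000 50.0000; 50.0000 25.0000] = [102.0000 50.0000; 50.0000 27.0000]
BᵀPA = [20.0000 -28.0000; 10.0000 -14.0000]
K = S⁻¹·BᵀPA = [0.1575 -0.2205; 0.0787 -0.1102]
A−BK = [-1.2126 -0.1024; 4.3937 0.4488]
AᵀP(A−BK) = [16.0630 1.5118; 1.5118 0.2835]
P' = Q + AᵀP(A−BK) = [19.3130 2.0118; 2.0118 0.5335]
tr(P') = 19.8465

0.1575 -0.2205 0.0787 -0.1102


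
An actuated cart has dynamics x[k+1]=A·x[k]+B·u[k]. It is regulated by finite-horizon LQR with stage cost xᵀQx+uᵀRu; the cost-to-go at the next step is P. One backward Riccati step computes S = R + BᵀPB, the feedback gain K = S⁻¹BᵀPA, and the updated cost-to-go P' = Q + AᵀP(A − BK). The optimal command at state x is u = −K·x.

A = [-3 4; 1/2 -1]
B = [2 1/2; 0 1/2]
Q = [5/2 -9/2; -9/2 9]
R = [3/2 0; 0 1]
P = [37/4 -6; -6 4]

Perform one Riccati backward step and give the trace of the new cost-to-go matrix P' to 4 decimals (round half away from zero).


23.3178

BᵀP = [18.5000 -12.0000; 1.6250 -1.0000]
S = R + BᵀPB = [3/2 0; 0 1] + [37.0000 3.2500; 3.2500 0.3125] = [38.5000 3.2500; 3.2500 1.3125]
BᵀPA = [-61.5000 86.0000; -5.3750 7.5000]
K = S⁻¹·BᵀPA = [-1.5825 2.2142; -0.1767 0.2314]
A−BK = [0.2533 -0.5442; 0.5884 -1.1157]
AᵀP(A−BK) = [3.9773 -5.5809; -5.5809 7.8405]
P' = Q + AᵀP(A−BK) = [6.4773 -10.0809; -10.0809 16.8405]
tr(P') = 23.3178


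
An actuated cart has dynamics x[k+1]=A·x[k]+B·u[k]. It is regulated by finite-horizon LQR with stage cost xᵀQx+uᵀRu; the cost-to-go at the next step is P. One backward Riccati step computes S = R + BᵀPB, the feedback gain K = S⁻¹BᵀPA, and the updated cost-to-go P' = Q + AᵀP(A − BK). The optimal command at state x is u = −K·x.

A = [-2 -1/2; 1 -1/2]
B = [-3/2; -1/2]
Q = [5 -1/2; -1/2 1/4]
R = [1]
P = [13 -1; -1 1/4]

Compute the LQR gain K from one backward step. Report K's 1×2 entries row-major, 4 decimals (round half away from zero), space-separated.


1.3666 0.3059

BᵀP = [-19.0000 1.3750]
S = R + BᵀPB = [1] + [27.8125] = [28.8125]
BᵀPA = [39.3750 8.8125]
K = S⁻¹·BᵀPA = [1.3666 0.3059]
A−BK = [0.0499 -0.0412; 1.6833 -0.3471]
AᵀP(A−BK) = [2.4403 0.3319; 0.3319 0.1171]
P' = Q + AᵀP(A−BK) = [7.4403 -0.1681; -0.1681 0.3671]
tr(P') = 7.8075


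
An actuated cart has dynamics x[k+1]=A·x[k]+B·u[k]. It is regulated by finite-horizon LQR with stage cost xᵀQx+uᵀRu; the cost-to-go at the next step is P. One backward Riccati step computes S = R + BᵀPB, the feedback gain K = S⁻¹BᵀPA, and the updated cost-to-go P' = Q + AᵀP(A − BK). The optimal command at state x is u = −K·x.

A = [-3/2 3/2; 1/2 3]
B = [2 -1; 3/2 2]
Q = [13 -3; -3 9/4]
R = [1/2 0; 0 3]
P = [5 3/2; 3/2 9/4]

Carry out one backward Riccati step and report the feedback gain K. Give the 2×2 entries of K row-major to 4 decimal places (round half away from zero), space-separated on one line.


-0.4456 1.0778 0.4293 0.4965

BᵀP = [12.2500 6.3750; -2.0000 3.0000]
S = R + BᵀPB = [1/2 0; 0 3] + [34.0625 0.5000; 0.5000 8.0000] = [34.5625 0.5000; 0.5000 11.0000]
BᵀPA = [-15.1875 37.5000; 4.5000 6.0000]
K = S⁻¹·BᵀPA = [-0.4456 1.0778; 0.4293 0.4965]
A−BK = [-0.1794 -0.1592; 0.3098 0.3904]
AᵀP(A−BK) = [0.8624 0.6351; 0.6351 1.6034]
P' = Q + AᵀP(A−BK) = [13.8624 -2.3649; -2.3649 3.8534]
tr(P') = 17.7158


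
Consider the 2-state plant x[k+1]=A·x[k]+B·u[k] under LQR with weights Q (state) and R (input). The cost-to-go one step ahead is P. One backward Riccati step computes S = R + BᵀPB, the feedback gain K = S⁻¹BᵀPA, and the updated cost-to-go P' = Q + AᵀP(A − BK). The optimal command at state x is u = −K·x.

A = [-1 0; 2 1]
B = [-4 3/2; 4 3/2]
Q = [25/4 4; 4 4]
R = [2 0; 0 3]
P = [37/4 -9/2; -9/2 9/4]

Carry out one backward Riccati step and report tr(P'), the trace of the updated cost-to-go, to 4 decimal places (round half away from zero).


10.5367

BᵀP = [-55.0000 27.0000; 7.1250 -3.3750]
S = R + BᵀPB = [2 0; 0 3] + [328.0000 -42.0000; -42.0000 5.6250] = [330.0000 -42.0000; -42.0000 8.6250]
BᵀPA = [109.0000 27.0000; -13.8750 -3.3750]
K = S⁻¹·BᵀPA = [0.3302 0.0842; -0.0007 0.0187]
A−BK = [0.3219 0.3087; 0.6802 0.6351]
AᵀP(A−BK) = [0.2470 0.0819; 0.0819 0.0398]
P' = Q + AᵀP(A−BK) = [6.4970 4.0819; 4.0819 4.0398]
tr(P') = 10.5367


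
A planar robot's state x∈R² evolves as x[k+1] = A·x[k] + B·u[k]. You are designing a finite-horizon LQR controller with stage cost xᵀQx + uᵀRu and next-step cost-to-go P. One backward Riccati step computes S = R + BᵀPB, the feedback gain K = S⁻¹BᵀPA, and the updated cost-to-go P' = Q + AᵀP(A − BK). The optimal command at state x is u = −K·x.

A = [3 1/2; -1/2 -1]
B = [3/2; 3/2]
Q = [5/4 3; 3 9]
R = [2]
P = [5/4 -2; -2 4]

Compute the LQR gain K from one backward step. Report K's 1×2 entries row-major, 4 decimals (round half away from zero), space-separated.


BᵀP = [-1.1250 3.0000]
S = R + BᵀPB = [2] + [2.8125] = [4.8125]
BᵀPA = [-4.8750 -3.5625]
K = S⁻¹·BᵀPA = [-1.0130 -0.7403]
A−BK = [4.5195 1.6104; 1.0195 0.1104]
AᵀP(A−BK) = [13.3117 6.7662; 6.7662 3.6753]
P' = Q + AᵀP(A−BK) = [14.5617 9.7662; 9.7662 12.6753]
tr(P') = 27.2370

-1.0130 -0.7403


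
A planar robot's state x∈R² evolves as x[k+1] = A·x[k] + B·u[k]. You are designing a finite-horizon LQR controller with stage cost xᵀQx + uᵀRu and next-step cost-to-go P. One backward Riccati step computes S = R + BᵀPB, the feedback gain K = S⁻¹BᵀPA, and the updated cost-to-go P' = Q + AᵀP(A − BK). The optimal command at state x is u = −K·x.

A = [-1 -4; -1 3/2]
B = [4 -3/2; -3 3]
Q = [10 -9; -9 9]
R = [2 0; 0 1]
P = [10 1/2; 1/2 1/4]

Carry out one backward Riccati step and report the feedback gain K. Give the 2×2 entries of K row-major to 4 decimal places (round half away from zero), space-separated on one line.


BᵀP = [38.5000 1.2500; -13.5000 0.0000]
S = R + BᵀPB = [2 0; 0 1] + [150.2500 -54.0000; -54.0000 20.2500] = [152.2500 -54.0000; -54.0000 21.2500]
BᵀPA = [-39.7500 -152.1250; 13.5000 54.0000]
K = S⁻¹·BᵀPA = [-0.3623 -0.9917; -0.2854 0.0211]
A−BK = [0.0211 -0.0016; -1.2308 -1.5385]
AᵀP(A−BK) = [0.7011 1.1703; 1.1703 2.5615]
P' = Q + AᵀP(A−BK) = [10.7011 -7.8297; -7.8297 11.5615]
tr(P') = 22.2626

-0.3623 -0.9917 -0.2854 0.0211


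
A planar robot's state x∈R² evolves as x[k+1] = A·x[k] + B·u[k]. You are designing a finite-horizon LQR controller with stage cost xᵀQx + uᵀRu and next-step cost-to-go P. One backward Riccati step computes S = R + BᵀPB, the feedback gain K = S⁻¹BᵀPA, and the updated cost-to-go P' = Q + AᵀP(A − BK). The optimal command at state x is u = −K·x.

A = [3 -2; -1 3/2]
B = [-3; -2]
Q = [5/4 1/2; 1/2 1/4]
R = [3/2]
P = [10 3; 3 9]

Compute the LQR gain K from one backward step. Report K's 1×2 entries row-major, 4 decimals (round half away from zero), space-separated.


-0.4954 0.1927

BᵀP = [-36.0000 -27.0000]
S = R + BᵀPB = [3/2] + [162.0000] = [163.5000]
BᵀPA = [-81.0000 31.5000]
K = S⁻¹·BᵀPA = [-0.4954 0.1927]
A−BK = [1.5138 -1.4220; -1.9908 1.8853]
AᵀP(A−BK) = [40.8716 -38.3945; -38.3945 36.1812]
P' = Q + AᵀP(A−BK) = [42.1216 -37.8945; -37.8945 36.4312]
tr(P') = 78.5528


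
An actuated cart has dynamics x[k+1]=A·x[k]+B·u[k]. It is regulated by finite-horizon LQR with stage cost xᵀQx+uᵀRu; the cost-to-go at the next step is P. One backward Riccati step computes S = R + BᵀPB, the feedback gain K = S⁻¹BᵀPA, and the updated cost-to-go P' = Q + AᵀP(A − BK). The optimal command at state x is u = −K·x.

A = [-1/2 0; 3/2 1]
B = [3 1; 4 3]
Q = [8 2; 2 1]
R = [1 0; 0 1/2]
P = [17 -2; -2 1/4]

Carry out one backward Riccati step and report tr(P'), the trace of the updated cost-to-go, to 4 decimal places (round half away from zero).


9.1889

BᵀP = [43.0000 -5.0000; 11.0000 -1.2500]
S = R + BᵀPB = [1 0; 0 1/2] + [109.0000 28.0000; 28.0000 7.2500] = [110.0000 28.0000; 28.0000 7.7500]
BᵀPA = [-29.0000 -5.0000; -7.3750 -1.2500]
K = S⁻¹·BᵀPA = [-0.2664 -0.0547; 0.0109 0.0365]
A−BK = [0.2883 0.1277; 2.5328 1.1095]
AᵀP(A−BK) = [0.1670 0.0566; 0.0566 0.0219]
P' = Q + AᵀP(A−BK) = [8.1670 2.0566; 2.0566 1.0219]
tr(P') = 9.1889


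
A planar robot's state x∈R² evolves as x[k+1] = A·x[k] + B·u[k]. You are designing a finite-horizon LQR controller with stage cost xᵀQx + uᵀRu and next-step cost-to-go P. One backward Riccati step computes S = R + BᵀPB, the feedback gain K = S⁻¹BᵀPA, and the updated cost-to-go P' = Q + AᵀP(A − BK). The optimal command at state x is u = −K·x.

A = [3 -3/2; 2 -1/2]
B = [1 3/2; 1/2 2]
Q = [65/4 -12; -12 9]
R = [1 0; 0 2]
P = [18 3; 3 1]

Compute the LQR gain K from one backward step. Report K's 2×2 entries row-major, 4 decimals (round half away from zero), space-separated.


1.3609 -0.7212 0.9716 -0.4125

BᵀP = [19.5000 3.5000; 33.0000 6.5000]
S = R + BᵀPB = [1 0; 0 2] + [21.2500 36.2500; 36.2500 62.5000] = [22.2500 36.2500; 36.2500 64.5000]
BᵀPA = [65.5000 -31.0000; 112.0000 -52.7500]
K = S⁻¹·BᵀPA = [1.3609 -0.7212; 0.9716 -0.4125]
A−BK = [0.1817 -0.1600; -0.6236 0.6856]
AᵀP(A−BK) = [4.0434 -2.0609; -2.0609 1.1332]
P' = Q + AᵀP(A−BK) = [20.2934 -14.0609; -14.0609 10.1332]
tr(P') = 30.4266


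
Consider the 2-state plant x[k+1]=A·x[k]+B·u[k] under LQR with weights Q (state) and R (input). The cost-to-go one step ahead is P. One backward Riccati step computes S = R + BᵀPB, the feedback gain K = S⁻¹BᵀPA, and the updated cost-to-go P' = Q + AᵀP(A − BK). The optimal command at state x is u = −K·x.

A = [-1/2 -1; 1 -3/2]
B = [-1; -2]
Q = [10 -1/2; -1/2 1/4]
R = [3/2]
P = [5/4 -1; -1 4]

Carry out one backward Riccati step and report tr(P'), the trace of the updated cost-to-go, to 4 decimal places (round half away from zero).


BᵀP = [0.7500 -7.0000]
S = R + BᵀPB = [3/2] + [13.2500] = [14.7500]
BᵀPA = [-7.3750 9.7500]
K = S⁻¹·BᵀPA = [-0.5000 0.6610]
A−BK = [-1.0000 -0.3390; 0.0000 -0.1780]
AᵀP(A−BK) = [1.6250 -0.2500; -0.2500 0.8051]
P' = Q + AᵀP(A−BK) = [11.6250 -0.7500; -0.7500 1.0551]
tr(P') = 12.6801

12.6801


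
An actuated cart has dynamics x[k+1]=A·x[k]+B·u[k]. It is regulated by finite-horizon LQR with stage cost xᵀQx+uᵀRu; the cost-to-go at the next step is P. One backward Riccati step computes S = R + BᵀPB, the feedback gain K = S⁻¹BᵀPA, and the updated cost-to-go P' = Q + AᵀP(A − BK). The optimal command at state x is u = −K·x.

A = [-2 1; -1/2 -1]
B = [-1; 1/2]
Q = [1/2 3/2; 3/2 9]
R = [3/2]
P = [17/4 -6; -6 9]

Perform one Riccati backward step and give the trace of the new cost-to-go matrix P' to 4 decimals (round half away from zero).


13.3839

BᵀP = [-7.2500 10.5000]
S = R + BᵀPB = [3/2] + [12.5000] = [14.0000]
BᵀPA = [9.2500 -17.7500]
K = S⁻¹·BᵀPA = [0.6607 -1.2679]
A−BK = [-1.3393 -0.2679; -0.8304 -0.3661]
AᵀP(A−BK) = [1.1384 -1.2723; -1.2723 2.7455]
P' = Q + AᵀP(A−BK) = [1.6384 0.2277; 0.2277 11.7455]
tr(P') = 13.3839


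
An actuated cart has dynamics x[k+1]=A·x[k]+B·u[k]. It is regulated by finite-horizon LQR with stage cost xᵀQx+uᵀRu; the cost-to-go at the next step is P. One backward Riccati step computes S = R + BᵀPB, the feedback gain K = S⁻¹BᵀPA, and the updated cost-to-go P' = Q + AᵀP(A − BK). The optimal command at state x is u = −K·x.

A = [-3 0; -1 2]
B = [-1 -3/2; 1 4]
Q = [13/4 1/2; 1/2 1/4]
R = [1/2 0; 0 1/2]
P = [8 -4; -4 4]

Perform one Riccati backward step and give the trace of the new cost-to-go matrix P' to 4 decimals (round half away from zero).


13.2404

BᵀP = [-12.0000 8.0000; -28.0000 22.0000]
S = R + BᵀPB = [1/2 0; 0 1/2] + [20.0000 50.0000; 50.0000 130.0000] = [20.5000 50.0000; 50.0000 130.5000]
BᵀPA = [28.0000 16.0000; 62.0000 44.0000]
K = S⁻¹·BᵀPA = [3.1612 -0.6391; -0.7361 0.5820]
A−BK = [-0.9429 0.2340; -1.2168 0.3110]
AᵀP(A−BK) = [9.1241 -2.1912; -2.1912 0.6163]
P' = Q + AᵀP(A−BK) = [12.3741 -1.6912; -1.6912 0.8663]
tr(P') = 13.2404


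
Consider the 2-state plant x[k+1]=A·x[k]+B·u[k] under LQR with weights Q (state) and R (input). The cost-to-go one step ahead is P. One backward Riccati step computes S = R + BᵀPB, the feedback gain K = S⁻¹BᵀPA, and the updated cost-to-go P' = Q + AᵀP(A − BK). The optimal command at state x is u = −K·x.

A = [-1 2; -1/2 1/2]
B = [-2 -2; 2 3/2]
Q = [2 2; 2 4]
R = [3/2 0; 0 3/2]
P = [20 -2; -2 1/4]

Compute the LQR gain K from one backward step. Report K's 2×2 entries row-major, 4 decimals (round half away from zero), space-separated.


BᵀP = [-44.0000 4.5000; -43.0000 4.3750]
S = R + BᵀPB = [3/2 0; 0 3/2] + [97.0000 94.7500; 94.7500 92.5625] = [98.5000 94.7500; 94.7500 94.0625]
BᵀPA = [41.7500 -85.7500; 40.8125 -83.8125]
K = S⁻¹·BᵀPA = [0.2091 -0.4333; 0.2233 -0.4545]
A−BK = [-0.1353 0.2243; -1.2531 2.0485]
AᵀP(A−BK) = [0.2209 -0.4204; -0.4204 0.8089]
P' = Q + AᵀP(A−BK) = [2.2209 1.5796; 1.5796 4.8089]
tr(P') = 7.0298

0.2091 -0.4333 0.2233 -0.4545


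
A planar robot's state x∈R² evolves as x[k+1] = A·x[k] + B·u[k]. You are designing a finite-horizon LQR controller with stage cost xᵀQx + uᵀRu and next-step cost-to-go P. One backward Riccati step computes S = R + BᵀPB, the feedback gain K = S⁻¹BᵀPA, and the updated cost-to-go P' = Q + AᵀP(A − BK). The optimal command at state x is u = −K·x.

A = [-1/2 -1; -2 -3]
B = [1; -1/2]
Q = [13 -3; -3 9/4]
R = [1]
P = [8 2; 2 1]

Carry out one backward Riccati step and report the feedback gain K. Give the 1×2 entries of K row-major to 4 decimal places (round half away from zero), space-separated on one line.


-0.8966 -1.5862

BᵀP = [7.0000 1.5000]
S = R + BᵀPB = [1] + [6.2500] = [7.2500]
BᵀPA = [-6.5000 -11.5000]
K = S⁻¹·BᵀPA = [-0.8966 -1.5862]
A−BK = [0.3966 0.5862; -2.4483 -3.7931]
AᵀP(A−BK) = [4.1724 6.6897; 6.6897 10.7586]
P' = Q + AᵀP(A−BK) = [17.1724 3.6897; 3.6897 13.0086]
tr(P') = 30.1810


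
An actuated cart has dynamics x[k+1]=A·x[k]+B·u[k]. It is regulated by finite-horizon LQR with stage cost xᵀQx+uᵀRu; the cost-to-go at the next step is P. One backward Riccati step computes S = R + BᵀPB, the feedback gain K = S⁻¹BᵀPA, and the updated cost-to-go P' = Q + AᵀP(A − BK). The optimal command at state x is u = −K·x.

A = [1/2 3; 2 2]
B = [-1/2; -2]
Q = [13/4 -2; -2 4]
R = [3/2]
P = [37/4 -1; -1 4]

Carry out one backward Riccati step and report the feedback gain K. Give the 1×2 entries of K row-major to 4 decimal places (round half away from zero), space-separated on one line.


-0.9158 -1.2842

BᵀP = [-2.6250 -7.5000]
S = R + BᵀPB = [3/2] + [16.3125] = [17.8125]
BᵀPA = [-16.3125 -22.8750]
K = S⁻¹·BᵀPA = [-0.9158 -1.2842]
A−BK = [0.0421 2.3579; 0.1684 -0.5684]
AᵀP(A−BK) = [1.3737 1.9263; 1.9263 57.8737]
P' = Q + AᵀP(A−BK) = [4.6237 -0.0737; -0.0737 61.8737]
tr(P') = 66.4974


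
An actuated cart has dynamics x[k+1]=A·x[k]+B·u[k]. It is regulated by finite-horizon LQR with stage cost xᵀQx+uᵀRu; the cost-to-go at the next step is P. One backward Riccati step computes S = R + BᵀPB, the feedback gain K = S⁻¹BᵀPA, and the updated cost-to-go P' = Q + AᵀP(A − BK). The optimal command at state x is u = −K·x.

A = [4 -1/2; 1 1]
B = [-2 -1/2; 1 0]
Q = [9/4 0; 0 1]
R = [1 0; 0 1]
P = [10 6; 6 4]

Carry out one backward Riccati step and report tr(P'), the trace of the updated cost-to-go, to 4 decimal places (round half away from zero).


18.2500

BᵀP = [-14.0000 -8.0000; -5.0000 -3.0000]
S = R + BᵀPB = [1 0; 0 1] + [20.0000 7.0000; 7.0000 2.5000] = [21.0000 7.0000; 7.0000 3.5000]
BᵀPA = [-64.0000 -1.0000; -23.0000 -0.5000]
K = S⁻¹·BᵀPA = [-2.5714 0.0000; -1.4286 -0.1429]
A−BK = [-1.8571 -0.5714; 3.5714 1.0000]
AᵀP(A−BK) = [14.5714 1.7143; 1.7143 0.4286]
P' = Q + AᵀP(A−BK) = [16.8214 1.7143; 1.7143 1.4286]
tr(P') = 18.2500


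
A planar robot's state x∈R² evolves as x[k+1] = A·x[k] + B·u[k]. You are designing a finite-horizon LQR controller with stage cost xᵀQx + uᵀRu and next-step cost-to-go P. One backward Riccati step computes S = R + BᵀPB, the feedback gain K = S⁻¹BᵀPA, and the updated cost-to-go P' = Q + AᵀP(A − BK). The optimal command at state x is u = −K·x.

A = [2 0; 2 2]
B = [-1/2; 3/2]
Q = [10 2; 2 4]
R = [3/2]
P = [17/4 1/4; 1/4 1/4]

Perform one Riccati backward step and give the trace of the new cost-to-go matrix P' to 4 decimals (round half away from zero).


31.6364

BᵀP = [-1.7500 0.2500]
S = R + BᵀPB = [3/2] + [1.2500] = [2.7500]
BᵀPA = [-3.0000 0.5000]
K = S⁻¹·BᵀPA = [-1.0909 0.1818]
A−BK = [1.4545 0.0909; 3.6364 1.7273]
AᵀP(A−BK) = [16.7273 2.5455; 2.5455 0.9091]
P' = Q + AᵀP(A−BK) = [26.7273 4.5455; 4.5455 4.9091]
tr(P') = 31.6364


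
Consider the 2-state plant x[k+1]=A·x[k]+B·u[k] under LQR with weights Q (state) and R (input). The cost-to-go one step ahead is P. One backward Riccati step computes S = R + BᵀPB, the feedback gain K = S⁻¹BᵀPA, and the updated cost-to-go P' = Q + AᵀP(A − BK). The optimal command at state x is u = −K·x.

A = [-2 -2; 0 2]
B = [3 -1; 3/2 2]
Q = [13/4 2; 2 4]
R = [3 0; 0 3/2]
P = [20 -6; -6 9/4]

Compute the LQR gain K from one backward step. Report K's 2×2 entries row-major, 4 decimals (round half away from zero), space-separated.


-0.4883 -0.3831 0.4554 0.9956

BᵀP = [51.0000 -14.6250; -32.0000 10.5000]
S = R + BᵀPB = [3 0; 0 3/2] + [131.0625 -80.2500; -80.2500 53.0000] = [134.0625 -80.2500; -80.2500 54.5000]
BᵀPA = [-102.0000 -131.2500; 64.0000 85.0000]
K = S⁻¹·BᵀPA = [-0.4883 -0.3831; 0.4554 0.9956]
A−BK = [-0.0799 0.1448; -0.1783 0.5835]
AᵀP(A−BK) = [1.0544 1.2103; 1.2103 2.0985]
P' = Q + AᵀP(A−BK) = [4.3044 3.2103; 3.2103 6.0985]
tr(P') = 10.4029


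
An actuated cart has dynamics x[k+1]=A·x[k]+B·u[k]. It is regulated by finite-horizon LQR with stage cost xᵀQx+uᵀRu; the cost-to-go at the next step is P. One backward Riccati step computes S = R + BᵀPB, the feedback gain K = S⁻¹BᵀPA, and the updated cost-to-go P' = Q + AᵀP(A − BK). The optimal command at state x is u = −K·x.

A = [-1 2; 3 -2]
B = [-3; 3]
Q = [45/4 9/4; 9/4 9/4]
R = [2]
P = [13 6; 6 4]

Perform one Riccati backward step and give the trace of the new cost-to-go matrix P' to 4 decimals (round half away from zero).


27.1596

BᵀP = [-21.0000 -6.0000]
S = R + BᵀPB = [2] + [45.0000] = [47.0000]
BᵀPA = [3.0000 -30.0000]
K = S⁻¹·BᵀPA = [0.0638 -0.6383]
A−BK = [-0.8085 0.0851; 2.8085 -0.0851]
AᵀP(A−BK) = [12.8085 -0.0851; -0.0851 0.8511]
P' = Q + AᵀP(A−BK) = [24.0585 2.1649; 2.1649 3.1011]
tr(P') = 27.1596


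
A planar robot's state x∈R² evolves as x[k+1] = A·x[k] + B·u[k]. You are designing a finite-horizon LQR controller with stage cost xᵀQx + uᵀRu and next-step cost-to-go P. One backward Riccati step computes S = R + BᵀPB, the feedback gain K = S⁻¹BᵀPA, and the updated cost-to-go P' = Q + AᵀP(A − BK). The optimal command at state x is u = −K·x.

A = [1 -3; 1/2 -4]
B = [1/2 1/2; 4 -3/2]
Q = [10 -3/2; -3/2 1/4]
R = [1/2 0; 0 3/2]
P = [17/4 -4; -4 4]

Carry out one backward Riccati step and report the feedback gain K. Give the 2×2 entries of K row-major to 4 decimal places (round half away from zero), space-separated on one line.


BᵀP = [-13.8750 14.0000; 8.1250 -8.0000]
S = R + BᵀPB = [1/2 0; 0 3/2] + [49.0625 -27.9375; -27.9375 16.0625] = [49.5625 -27.9375; -27.9375 17.5625]
BᵀPA = [-6.8750 -14.3750; 4.1250 7.6250]
K = S⁻¹·BᵀPA = [-0.0612 -0.4385; 0.1376 -0.2634]
A−BK = [0.9618 -2.6491; 0.9510 -2.6411]
AᵀP(A−BK) = [0.2620 -0.6782; -0.6782 1.9548]
P' = Q + AᵀP(A−BK) = [10.2620 -2.1782; -2.1782 2.2048]
tr(P') = 12.4668

-0.0612 -0.4385 0.1376 -0.2634


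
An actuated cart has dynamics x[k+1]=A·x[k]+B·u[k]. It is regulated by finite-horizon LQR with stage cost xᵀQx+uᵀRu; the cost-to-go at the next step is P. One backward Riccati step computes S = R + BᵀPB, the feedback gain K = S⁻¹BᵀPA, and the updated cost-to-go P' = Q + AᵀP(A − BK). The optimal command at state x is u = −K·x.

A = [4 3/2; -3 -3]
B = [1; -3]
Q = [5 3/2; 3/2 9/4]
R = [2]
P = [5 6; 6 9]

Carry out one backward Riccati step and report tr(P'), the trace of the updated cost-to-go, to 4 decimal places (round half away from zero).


BᵀP = [-13.0000 -21.0000]
S = R + BᵀPB = [2] + [50.0000] = [52.0000]
BᵀPA = [11.0000 43.5000]
K = S⁻¹·BᵀPA = [0.2115 0.8365]
A−BK = [3.7885 0.6635; -2.3654 -0.4904]
AᵀP(A−BK) = [14.6731 2.7981; 2.7981 1.8606]
P' = Q + AᵀP(A−BK) = [19.6731 4.2981; 4.2981 4.1106]
tr(P') = 23.7837

23.7837


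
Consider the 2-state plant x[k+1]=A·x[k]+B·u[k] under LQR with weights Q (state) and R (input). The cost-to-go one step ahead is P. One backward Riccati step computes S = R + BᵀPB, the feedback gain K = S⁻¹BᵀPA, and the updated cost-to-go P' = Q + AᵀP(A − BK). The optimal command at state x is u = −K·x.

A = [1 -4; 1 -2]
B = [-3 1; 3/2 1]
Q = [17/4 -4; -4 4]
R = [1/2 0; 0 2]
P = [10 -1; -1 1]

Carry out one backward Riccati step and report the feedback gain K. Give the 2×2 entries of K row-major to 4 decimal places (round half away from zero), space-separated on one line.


-0.1384 0.8072 0.4785 -1.2915

BᵀP = [-31.5000 4.5000; 9.0000 0.0000]
S = R + BᵀPB = [1/2 0; 0 2] + [101.2500 -27.0000; -27.0000 9.0000] = [101.7500 -27.0000; -27.0000 11.0000]
BᵀPA = [-27.0000 117.0000; 9.0000 -36.0000]
K = S⁻¹·BᵀPA = [-0.1384 0.8072; 0.4785 -1.2915]
A−BK = [0.1063 -0.2870; 0.7290 -1.9193]
AᵀP(A−BK) = [0.9571 -2.5830; -2.5830 7.0673]
P' = Q + AᵀP(A−BK) = [5.2071 -6.5830; -6.5830 11.0673]
tr(P') = 16.2743


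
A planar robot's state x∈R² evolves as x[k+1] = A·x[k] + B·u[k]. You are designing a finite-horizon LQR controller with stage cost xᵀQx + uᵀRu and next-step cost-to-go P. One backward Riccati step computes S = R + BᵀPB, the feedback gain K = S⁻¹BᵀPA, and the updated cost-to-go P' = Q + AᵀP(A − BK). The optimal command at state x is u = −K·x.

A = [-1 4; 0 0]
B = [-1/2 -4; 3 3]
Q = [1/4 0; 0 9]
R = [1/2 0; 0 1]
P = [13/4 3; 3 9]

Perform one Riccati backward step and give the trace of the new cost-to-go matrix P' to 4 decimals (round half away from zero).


BᵀP = [7.3750 25.5000; -4.0000 15.0000]
S = R + BᵀPB = [1/2 0; 0 1] + [72.8125 47.0000; 47.0000 61.0000] = [73.3125 47.0000; 47.0000 62.0000]
BᵀPA = [-7.3750 29.5000; 4.0000 -16.0000]
K = S⁻¹·BᵀPA = [-0.2762 1.1047; 0.2739 -1.0955]
A−BK = [-0.0426 0.1703; 0.0069 -0.0276]
AᵀP(A−BK) = [0.1177 -0.4708; -0.4708 1.8833]
P' = Q + AᵀP(A−BK) = [0.3677 -0.4708; -0.4708 10.8833]
tr(P') = 11.2510

11.2510


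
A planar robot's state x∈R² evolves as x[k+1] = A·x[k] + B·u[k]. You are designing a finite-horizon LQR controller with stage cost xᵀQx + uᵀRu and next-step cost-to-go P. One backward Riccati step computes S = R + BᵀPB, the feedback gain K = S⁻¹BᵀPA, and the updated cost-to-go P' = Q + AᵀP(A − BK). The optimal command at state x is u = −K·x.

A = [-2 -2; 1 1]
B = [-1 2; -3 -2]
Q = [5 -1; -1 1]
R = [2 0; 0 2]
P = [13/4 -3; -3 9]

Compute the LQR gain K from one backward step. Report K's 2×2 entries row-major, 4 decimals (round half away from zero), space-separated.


BᵀP = [5.7500 -24.0000; 12.5000 -24.0000]
S = R + BᵀPB = [2 0; 0 2] + [66.2500 59.5000; 59.5000 73.0000] = [68.2500 59.5000; 59.5000 75.0000]
BᵀPA = [-35.5000 -35.5000; -49.0000 -49.0000]
K = S⁻¹·BᵀPA = [0.1603 0.1603; -0.7805 -0.7805]
A−BK = [-0.2787 -0.2787; -0.0801 -0.0801]
AᵀP(A−BK) = [1.4460 1.4460; 1.4460 1.4460]
P' = Q + AᵀP(A−BK) = [6.4460 0.4460; 0.4460 2.4460]
tr(P') = 8.8920

0.1603 0.1603 -0.7805 -0.7805


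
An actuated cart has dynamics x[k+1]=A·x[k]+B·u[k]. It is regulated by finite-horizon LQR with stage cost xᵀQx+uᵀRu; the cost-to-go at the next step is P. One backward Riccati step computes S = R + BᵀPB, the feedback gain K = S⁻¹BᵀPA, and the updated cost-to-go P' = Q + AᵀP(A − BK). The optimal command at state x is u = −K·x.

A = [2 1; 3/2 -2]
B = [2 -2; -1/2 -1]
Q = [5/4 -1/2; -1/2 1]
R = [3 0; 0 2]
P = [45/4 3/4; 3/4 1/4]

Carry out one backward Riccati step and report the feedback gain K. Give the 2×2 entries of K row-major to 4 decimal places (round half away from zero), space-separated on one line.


0.3327 0.2809 -0.6755 -0.1380

BᵀP = [22.1250 1.3750; -23.2500 -1.7500]
S = R + BᵀPB = [3 0; 0 2] + [43.5625 -45.6250; -45.6250 48.2500] = [46.5625 -45.6250; -45.6250 50.2500]
BᵀPA = [46.3125 19.3750; -49.1250 -19.7500]
K = S⁻¹·BᵀPA = [0.3327 0.2809; -0.6755 -0.1380]
A−BK = [-0.0165 0.1622; 0.9908 -1.9976]
AᵀP(A−BK) = [1.4688 0.0872; 0.0872 1.0823]
P' = Q + AᵀP(A−BK) = [2.7188 -0.4128; -0.4128 2.0823]
tr(P') = 4.8011


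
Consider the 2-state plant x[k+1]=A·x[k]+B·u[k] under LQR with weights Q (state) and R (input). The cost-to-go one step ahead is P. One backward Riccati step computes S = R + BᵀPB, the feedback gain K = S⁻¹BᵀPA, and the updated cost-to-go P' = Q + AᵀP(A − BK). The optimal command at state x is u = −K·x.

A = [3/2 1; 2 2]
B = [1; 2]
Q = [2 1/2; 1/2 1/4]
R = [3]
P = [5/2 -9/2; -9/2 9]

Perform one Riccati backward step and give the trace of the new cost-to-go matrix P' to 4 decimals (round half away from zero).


BᵀP = [-6.5000 13.5000]
S = R + BᵀPB = [3] + [20.5000] = [23.5000]
BᵀPA = [17.2500 20.5000]
K = S⁻¹·BᵀPA = [0.7340 0.8723]
A−BK = [0.7660 0.1277; 0.5319 0.2553]
AᵀP(A−BK) = [1.9628 2.2021; 2.2021 2.6170]
P' = Q + AᵀP(A−BK) = [3.9628 2.7021; 2.7021 2.8670]
tr(P') = 6.8298

6.8298


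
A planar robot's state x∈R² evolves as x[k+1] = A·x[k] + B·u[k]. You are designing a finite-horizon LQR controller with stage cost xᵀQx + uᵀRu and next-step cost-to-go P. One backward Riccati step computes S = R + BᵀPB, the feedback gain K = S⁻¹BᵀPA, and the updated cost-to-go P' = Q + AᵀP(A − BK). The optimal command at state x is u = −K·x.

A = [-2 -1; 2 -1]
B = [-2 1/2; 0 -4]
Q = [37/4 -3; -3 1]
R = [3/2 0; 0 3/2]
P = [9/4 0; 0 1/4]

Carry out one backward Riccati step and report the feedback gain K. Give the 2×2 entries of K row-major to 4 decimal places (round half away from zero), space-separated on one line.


BᵀP = [-4.5000 0.0000; 1.1250 -1.0000]
S = R + BᵀPB = [3/2 0; 0 3/2] + [9.0000 -2.2500; -2.2500 4.5625] = [10.5000 -2.2500; -2.2500 6.0625]
BᵀPA = [9.0000 4.5000; -4.2500 -0.1250]
K = S⁻¹·BᵀPA = [0.7680 0.4608; -0.4160 0.1504]
A−BK = [-0.2560 -0.1536; 0.3360 -0.3984]
AᵀP(A−BK) = [1.3200 0.4920; 0.4920 0.4452]
P' = Q + AᵀP(A−BK) = [10.5700 -2.5080; -2.5080 1.4452]
tr(P') = 12.0152

0.7680 0.4608 -0.4160 0.1504


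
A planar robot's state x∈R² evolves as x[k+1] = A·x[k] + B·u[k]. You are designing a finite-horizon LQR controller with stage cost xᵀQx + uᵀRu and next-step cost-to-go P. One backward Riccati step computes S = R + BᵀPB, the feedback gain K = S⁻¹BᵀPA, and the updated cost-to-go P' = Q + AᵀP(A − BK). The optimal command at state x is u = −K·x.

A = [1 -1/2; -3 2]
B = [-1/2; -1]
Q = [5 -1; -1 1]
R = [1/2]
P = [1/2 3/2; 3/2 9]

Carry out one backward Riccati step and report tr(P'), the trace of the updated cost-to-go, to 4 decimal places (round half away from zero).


BᵀP = [-1.7500 -9.7500]
S = R + BᵀPB = [1/2] + [10.6250] = [11.1250]
BᵀPA = [27.5000 -18.6250]
K = S⁻¹·BᵀPA = [2.4719 -1.6742]
A−BK = [2.2360 -1.3371; -0.5281 0.3258]
AᵀP(A−BK) = [4.5225 -2.9607; -2.9607 1.9438]
P' = Q + AᵀP(A−BK) = [9.5225 -3.9607; -3.9607 2.9438]
tr(P') = 12.4663

12.4663
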